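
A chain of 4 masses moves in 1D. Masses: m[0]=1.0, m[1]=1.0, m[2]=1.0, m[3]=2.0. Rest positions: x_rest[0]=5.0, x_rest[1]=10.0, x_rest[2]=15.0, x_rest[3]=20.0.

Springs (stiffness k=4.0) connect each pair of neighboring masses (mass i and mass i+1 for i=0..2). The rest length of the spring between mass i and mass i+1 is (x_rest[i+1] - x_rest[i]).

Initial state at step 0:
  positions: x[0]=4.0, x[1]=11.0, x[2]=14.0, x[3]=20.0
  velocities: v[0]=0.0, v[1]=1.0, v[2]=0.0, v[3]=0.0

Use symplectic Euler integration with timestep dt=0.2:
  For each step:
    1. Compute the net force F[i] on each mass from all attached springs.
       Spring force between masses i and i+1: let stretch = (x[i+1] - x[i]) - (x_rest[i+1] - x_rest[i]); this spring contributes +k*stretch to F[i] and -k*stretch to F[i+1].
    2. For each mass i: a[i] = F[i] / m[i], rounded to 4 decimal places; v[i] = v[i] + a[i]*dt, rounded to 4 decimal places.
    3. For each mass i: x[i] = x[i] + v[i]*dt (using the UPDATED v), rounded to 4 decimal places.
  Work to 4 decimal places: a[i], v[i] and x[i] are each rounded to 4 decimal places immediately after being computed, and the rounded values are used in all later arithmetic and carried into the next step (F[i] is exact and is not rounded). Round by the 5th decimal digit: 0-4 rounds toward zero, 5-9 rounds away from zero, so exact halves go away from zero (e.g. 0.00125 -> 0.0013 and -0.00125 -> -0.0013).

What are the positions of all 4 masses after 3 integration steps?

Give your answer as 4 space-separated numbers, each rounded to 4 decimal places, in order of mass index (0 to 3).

Step 0: x=[4.0000 11.0000 14.0000 20.0000] v=[0.0000 1.0000 0.0000 0.0000]
Step 1: x=[4.3200 10.5600 14.4800 19.9200] v=[1.6000 -2.2000 2.4000 -0.4000]
Step 2: x=[4.8384 9.7488 15.2032 19.8048] v=[2.5920 -4.0560 3.6160 -0.5760]
Step 3: x=[5.3425 9.0246 15.7900 19.7215] v=[2.5203 -3.6208 2.9338 -0.4166]

Answer: 5.3425 9.0246 15.7900 19.7215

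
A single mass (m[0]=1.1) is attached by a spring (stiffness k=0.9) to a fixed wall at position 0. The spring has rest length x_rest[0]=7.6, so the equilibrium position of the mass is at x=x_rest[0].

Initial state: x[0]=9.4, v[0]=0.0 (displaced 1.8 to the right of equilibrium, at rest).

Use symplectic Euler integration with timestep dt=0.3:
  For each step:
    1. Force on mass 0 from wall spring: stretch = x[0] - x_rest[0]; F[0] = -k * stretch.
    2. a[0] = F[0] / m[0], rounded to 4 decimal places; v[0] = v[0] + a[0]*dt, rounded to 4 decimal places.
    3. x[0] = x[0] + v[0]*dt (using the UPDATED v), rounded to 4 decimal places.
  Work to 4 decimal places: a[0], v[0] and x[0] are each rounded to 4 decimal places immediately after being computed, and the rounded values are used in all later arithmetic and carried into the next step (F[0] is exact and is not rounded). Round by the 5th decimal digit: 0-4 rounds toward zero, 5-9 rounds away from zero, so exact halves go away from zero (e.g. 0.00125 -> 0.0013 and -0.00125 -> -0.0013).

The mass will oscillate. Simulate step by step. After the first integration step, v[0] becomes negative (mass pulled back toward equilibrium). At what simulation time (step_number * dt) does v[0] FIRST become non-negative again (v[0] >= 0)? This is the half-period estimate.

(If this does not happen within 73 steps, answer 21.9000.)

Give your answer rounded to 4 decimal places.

Answer: 3.6000

Derivation:
Step 0: x=[9.4000] v=[0.0000]
Step 1: x=[9.2675] v=[-0.4418]
Step 2: x=[9.0122] v=[-0.8511]
Step 3: x=[8.6529] v=[-1.1977]
Step 4: x=[8.2160] v=[-1.4562]
Step 5: x=[7.7338] v=[-1.6074]
Step 6: x=[7.2417] v=[-1.6403]
Step 7: x=[6.7760] v=[-1.5523]
Step 8: x=[6.3710] v=[-1.3500]
Step 9: x=[6.0565] v=[-1.0484]
Step 10: x=[5.8557] v=[-0.6695]
Step 11: x=[5.7833] v=[-0.2413]
Step 12: x=[5.8447] v=[0.2046]
First v>=0 after going negative at step 12, time=3.6000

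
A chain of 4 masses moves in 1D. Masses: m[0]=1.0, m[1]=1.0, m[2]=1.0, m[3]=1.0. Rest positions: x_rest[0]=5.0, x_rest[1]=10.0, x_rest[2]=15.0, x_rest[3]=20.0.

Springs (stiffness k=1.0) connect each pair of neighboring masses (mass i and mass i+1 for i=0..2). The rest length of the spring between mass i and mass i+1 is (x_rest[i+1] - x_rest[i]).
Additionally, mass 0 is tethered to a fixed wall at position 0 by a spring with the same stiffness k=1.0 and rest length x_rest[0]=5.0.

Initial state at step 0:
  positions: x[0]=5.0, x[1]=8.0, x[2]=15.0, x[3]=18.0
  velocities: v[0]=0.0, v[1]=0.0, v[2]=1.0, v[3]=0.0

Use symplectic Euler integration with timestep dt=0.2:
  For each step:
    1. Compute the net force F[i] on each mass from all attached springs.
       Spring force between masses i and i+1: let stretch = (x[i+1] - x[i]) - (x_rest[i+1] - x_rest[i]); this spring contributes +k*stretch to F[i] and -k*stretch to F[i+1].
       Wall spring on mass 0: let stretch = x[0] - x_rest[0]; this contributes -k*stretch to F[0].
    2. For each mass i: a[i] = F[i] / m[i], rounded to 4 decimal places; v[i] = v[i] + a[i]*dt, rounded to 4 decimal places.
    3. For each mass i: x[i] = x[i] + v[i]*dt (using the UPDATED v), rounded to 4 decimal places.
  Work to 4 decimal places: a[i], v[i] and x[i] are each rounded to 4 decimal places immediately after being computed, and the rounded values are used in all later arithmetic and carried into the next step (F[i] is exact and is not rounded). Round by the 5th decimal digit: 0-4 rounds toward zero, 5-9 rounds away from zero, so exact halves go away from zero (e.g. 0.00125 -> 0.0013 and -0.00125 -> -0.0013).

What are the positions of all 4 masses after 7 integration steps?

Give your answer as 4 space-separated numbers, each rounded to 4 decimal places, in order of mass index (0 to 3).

Step 0: x=[5.0000 8.0000 15.0000 18.0000] v=[0.0000 0.0000 1.0000 0.0000]
Step 1: x=[4.9200 8.1600 15.0400 18.0800] v=[-0.4000 0.8000 0.2000 0.4000]
Step 2: x=[4.7728 8.4656 14.9264 18.2384] v=[-0.7360 1.5280 -0.5680 0.7920]
Step 3: x=[4.5824 8.8819 14.6868 18.4643] v=[-0.9520 2.0816 -1.1978 1.1296]
Step 4: x=[4.3807 9.3584 14.3661 18.7391] v=[-1.0086 2.3827 -1.6033 1.3741]
Step 5: x=[4.2029 9.8361 14.0201 19.0390] v=[-0.8892 2.3887 -1.7302 1.4995]
Step 6: x=[4.0823 10.2559 13.7075 19.3381] v=[-0.6031 2.0989 -1.5632 1.4957]
Step 7: x=[4.0453 10.5668 13.4820 19.6120] v=[-0.1848 1.5545 -1.1274 1.3696]

Answer: 4.0453 10.5668 13.4820 19.6120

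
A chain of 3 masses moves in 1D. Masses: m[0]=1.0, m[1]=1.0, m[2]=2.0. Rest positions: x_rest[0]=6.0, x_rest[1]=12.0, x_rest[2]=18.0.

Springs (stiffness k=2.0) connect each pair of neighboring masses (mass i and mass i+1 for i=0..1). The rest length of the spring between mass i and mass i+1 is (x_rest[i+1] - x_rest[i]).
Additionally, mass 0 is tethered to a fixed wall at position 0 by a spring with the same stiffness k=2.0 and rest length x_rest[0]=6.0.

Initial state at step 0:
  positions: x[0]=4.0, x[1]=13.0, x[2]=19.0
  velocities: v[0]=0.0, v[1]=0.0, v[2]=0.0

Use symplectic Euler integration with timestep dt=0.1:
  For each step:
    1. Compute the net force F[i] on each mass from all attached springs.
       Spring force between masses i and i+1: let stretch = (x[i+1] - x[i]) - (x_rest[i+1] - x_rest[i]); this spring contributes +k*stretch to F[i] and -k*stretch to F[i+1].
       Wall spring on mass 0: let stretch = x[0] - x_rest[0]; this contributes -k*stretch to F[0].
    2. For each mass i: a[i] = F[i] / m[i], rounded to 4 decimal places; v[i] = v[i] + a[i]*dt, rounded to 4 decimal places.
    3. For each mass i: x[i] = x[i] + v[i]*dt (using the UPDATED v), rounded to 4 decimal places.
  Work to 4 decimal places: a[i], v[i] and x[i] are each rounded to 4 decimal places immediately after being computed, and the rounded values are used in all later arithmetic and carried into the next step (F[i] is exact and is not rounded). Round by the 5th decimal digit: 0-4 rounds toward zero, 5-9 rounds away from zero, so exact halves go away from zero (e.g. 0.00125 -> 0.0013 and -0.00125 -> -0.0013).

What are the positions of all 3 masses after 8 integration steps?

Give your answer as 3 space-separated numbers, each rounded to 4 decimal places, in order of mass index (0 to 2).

Step 0: x=[4.0000 13.0000 19.0000] v=[0.0000 0.0000 0.0000]
Step 1: x=[4.1000 12.9400 19.0000] v=[1.0000 -0.6000 0.0000]
Step 2: x=[4.2948 12.8244 18.9994] v=[1.9480 -1.1560 -0.0060]
Step 3: x=[4.5743 12.6617 18.9971] v=[2.7950 -1.6269 -0.0235]
Step 4: x=[4.9241 12.4640 18.9914] v=[3.4976 -1.9773 -0.0570]
Step 5: x=[5.3262 12.2460 18.9804] v=[4.0208 -2.1798 -0.1097]
Step 6: x=[5.7602 12.0243 18.9621] v=[4.3395 -2.2169 -0.1831]
Step 7: x=[6.2042 11.8161 18.9344] v=[4.4403 -2.0822 -0.2769]
Step 8: x=[6.6364 11.6380 18.8955] v=[4.3218 -1.7809 -0.3887]

Answer: 6.6364 11.6380 18.8955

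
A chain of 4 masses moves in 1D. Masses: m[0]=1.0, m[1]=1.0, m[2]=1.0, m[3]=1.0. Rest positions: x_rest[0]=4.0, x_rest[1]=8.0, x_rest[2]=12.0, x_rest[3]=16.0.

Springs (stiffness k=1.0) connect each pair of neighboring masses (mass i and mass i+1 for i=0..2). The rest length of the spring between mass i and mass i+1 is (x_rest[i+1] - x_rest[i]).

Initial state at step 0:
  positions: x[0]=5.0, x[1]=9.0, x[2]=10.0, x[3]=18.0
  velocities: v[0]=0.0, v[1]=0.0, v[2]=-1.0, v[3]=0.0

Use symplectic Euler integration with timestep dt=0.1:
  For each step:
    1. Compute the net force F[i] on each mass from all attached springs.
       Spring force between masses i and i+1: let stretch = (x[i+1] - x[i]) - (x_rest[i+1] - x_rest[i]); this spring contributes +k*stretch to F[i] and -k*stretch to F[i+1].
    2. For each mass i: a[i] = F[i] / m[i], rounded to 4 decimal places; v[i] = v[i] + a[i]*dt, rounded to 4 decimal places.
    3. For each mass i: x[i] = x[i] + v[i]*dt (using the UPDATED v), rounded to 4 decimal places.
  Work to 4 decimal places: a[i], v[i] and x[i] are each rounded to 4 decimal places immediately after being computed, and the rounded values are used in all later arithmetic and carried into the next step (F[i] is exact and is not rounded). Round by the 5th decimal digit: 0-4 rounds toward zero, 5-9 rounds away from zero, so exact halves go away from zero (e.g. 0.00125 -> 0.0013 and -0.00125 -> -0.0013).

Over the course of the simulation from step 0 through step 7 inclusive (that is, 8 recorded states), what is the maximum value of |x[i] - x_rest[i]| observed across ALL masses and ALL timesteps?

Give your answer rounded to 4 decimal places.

Step 0: x=[5.0000 9.0000 10.0000 18.0000] v=[0.0000 0.0000 -1.0000 0.0000]
Step 1: x=[5.0000 8.9700 9.9700 17.9600] v=[0.0000 -0.3000 -0.3000 -0.4000]
Step 2: x=[4.9997 8.9103 10.0099 17.8801] v=[-0.0030 -0.5970 0.3990 -0.7990]
Step 3: x=[4.9985 8.8225 10.1175 17.7615] v=[-0.0119 -0.8781 1.0761 -1.1860]
Step 4: x=[4.9956 8.7094 10.2886 17.6065] v=[-0.0295 -1.1310 1.7110 -1.5504]
Step 5: x=[4.9898 8.5750 10.5171 17.4183] v=[-0.0581 -1.3445 2.2849 -1.8822]
Step 6: x=[4.9798 8.4241 10.7952 17.2011] v=[-0.0996 -1.5088 2.7808 -2.1723]
Step 7: x=[4.9643 8.2625 11.1136 16.9598] v=[-0.1552 -1.6161 3.1843 -2.4129]
Max displacement = 2.0300

Answer: 2.0300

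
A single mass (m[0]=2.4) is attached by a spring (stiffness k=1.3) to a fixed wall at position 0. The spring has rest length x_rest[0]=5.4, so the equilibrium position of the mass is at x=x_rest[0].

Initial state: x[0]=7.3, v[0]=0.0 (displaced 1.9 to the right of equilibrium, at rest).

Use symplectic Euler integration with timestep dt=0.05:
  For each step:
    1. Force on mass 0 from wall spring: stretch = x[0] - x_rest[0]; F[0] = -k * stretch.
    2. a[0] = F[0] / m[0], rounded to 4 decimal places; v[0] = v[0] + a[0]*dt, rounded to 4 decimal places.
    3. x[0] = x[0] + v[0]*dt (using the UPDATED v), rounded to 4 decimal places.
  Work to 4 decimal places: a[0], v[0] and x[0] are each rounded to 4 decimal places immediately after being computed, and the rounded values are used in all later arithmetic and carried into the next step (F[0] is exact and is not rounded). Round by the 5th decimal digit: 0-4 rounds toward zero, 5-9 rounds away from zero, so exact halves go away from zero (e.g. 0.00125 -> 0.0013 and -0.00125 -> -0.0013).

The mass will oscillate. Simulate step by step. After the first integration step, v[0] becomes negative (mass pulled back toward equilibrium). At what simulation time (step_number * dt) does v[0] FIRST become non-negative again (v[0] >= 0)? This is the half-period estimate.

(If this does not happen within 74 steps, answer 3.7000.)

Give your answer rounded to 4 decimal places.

Answer: 3.7000

Derivation:
Step 0: x=[7.3000] v=[0.0000]
Step 1: x=[7.2974] v=[-0.0515]
Step 2: x=[7.2923] v=[-0.1029]
Step 3: x=[7.2846] v=[-0.1542]
Step 4: x=[7.2743] v=[-0.2052]
Step 5: x=[7.2615] v=[-0.2560]
Step 6: x=[7.2462] v=[-0.3064]
Step 7: x=[7.2284] v=[-0.3564]
Step 8: x=[7.2081] v=[-0.4059]
Step 9: x=[7.1854] v=[-0.4549]
Step 10: x=[7.1602] v=[-0.5033]
Step 11: x=[7.1327] v=[-0.5510]
Step 12: x=[7.1028] v=[-0.5979]
Step 13: x=[7.0706] v=[-0.6440]
Step 14: x=[7.0361] v=[-0.6892]
Step 15: x=[6.9994] v=[-0.7335]
Step 16: x=[6.9606] v=[-0.7768]
Step 17: x=[6.9196] v=[-0.8191]
Step 18: x=[6.8766] v=[-0.8603]
Step 19: x=[6.8316] v=[-0.9003]
Step 20: x=[6.7846] v=[-0.9391]
Step 21: x=[6.7358] v=[-0.9766]
Step 22: x=[6.6852] v=[-1.0128]
Step 23: x=[6.6328] v=[-1.0476]
Step 24: x=[6.5788] v=[-1.0810]
Step 25: x=[6.5232] v=[-1.1129]
Step 26: x=[6.4660] v=[-1.1433]
Step 27: x=[6.4074] v=[-1.1722]
Step 28: x=[6.3474] v=[-1.1995]
Step 29: x=[6.2861] v=[-1.2252]
Step 30: x=[6.2236] v=[-1.2492]
Step 31: x=[6.1600] v=[-1.2715]
Step 32: x=[6.0954] v=[-1.2921]
Step 33: x=[6.0299] v=[-1.3109]
Step 34: x=[5.9635] v=[-1.3280]
Step 35: x=[5.8963] v=[-1.3433]
Step 36: x=[5.8285] v=[-1.3567]
Step 37: x=[5.7601] v=[-1.3683]
Step 38: x=[5.6912] v=[-1.3781]
Step 39: x=[5.6219] v=[-1.3860]
Step 40: x=[5.5523] v=[-1.3920]
Step 41: x=[5.4825] v=[-1.3961]
Step 42: x=[5.4126] v=[-1.3983]
Step 43: x=[5.3427] v=[-1.3986]
Step 44: x=[5.2728] v=[-1.3971]
Step 45: x=[5.2031] v=[-1.3937]
Step 46: x=[5.1337] v=[-1.3884]
Step 47: x=[5.0646] v=[-1.3812]
Step 48: x=[4.9960] v=[-1.3721]
Step 49: x=[4.9279] v=[-1.3612]
Step 50: x=[4.8605] v=[-1.3484]
Step 51: x=[4.7938] v=[-1.3338]
Step 52: x=[4.7279] v=[-1.3174]
Step 53: x=[4.6629] v=[-1.2992]
Step 54: x=[4.5989] v=[-1.2792]
Step 55: x=[4.5360] v=[-1.2575]
Step 56: x=[4.4743] v=[-1.2341]
Step 57: x=[4.4139] v=[-1.2090]
Step 58: x=[4.3548] v=[-1.1823]
Step 59: x=[4.2971] v=[-1.1540]
Step 60: x=[4.2409] v=[-1.1241]
Step 61: x=[4.1863] v=[-1.0927]
Step 62: x=[4.1333] v=[-1.0598]
Step 63: x=[4.0820] v=[-1.0255]
Step 64: x=[4.0325] v=[-0.9898]
Step 65: x=[3.9849] v=[-0.9528]
Step 66: x=[3.9392] v=[-0.9145]
Step 67: x=[3.8955] v=[-0.8749]
Step 68: x=[3.8538] v=[-0.8342]
Step 69: x=[3.8142] v=[-0.7923]
Step 70: x=[3.7767] v=[-0.7494]
Step 71: x=[3.7414] v=[-0.7054]
Step 72: x=[3.7084] v=[-0.6605]
Step 73: x=[3.6777] v=[-0.6147]
Step 74: x=[3.6493] v=[-0.5681]
v[0] did not become non-negative within 74 steps; using fallback time=3.7000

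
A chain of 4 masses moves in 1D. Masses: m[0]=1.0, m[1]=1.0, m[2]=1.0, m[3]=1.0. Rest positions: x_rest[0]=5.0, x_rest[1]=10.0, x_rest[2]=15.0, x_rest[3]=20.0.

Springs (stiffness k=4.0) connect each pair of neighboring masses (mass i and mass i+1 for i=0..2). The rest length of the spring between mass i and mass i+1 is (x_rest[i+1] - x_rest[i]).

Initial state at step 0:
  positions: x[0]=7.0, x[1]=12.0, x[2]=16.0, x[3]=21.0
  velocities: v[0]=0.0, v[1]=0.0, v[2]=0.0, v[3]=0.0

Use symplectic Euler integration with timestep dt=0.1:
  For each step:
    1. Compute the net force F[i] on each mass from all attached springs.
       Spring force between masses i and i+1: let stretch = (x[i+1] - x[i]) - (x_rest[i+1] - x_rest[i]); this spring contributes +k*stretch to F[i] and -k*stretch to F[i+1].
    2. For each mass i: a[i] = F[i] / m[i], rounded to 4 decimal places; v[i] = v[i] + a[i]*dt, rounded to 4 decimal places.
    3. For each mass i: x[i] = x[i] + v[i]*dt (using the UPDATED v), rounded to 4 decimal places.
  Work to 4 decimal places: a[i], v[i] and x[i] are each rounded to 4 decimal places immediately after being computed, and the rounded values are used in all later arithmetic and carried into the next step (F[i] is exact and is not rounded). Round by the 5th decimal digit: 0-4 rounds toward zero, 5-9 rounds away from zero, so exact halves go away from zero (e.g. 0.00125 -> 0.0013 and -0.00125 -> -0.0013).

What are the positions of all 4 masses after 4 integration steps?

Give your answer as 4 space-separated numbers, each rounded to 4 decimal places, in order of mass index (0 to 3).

Step 0: x=[7.0000 12.0000 16.0000 21.0000] v=[0.0000 0.0000 0.0000 0.0000]
Step 1: x=[7.0000 11.9600 16.0400 21.0000] v=[0.0000 -0.4000 0.4000 0.0000]
Step 2: x=[6.9984 11.8848 16.1152 21.0016] v=[-0.0160 -0.7520 0.7520 0.0160]
Step 3: x=[6.9923 11.7834 16.2166 21.0077] v=[-0.0614 -1.0144 1.0144 0.0614]
Step 4: x=[6.9778 11.6676 16.3324 21.0222] v=[-0.1450 -1.1576 1.1576 0.1450]

Answer: 6.9778 11.6676 16.3324 21.0222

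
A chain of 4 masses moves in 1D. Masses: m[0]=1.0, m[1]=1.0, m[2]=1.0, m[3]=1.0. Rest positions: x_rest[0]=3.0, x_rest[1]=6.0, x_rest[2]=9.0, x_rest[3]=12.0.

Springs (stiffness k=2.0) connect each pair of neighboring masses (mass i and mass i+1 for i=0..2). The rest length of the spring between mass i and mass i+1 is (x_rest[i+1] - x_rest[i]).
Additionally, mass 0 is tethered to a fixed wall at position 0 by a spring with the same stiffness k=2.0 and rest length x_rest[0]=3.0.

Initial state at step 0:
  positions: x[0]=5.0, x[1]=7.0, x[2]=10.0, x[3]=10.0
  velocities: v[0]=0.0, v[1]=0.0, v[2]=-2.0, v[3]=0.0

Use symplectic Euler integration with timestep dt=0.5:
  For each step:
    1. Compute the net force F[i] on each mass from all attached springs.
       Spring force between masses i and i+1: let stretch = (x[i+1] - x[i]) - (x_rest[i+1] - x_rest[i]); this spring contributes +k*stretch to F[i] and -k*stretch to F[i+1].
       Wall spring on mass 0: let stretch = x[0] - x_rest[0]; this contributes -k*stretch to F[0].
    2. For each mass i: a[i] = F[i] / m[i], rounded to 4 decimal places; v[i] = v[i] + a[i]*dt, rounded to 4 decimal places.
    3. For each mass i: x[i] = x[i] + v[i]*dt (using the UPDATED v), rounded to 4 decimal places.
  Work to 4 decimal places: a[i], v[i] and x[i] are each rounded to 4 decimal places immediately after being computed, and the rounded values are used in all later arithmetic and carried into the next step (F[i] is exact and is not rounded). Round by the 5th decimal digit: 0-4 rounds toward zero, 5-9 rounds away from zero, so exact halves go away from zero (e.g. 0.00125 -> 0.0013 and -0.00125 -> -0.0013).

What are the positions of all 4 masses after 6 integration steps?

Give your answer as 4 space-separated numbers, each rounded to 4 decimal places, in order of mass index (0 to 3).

Answer: 1.6875 6.2500 6.3594 11.0157

Derivation:
Step 0: x=[5.0000 7.0000 10.0000 10.0000] v=[0.0000 0.0000 -2.0000 0.0000]
Step 1: x=[3.5000 7.5000 7.5000 11.5000] v=[-3.0000 1.0000 -5.0000 3.0000]
Step 2: x=[2.2500 6.0000 7.0000 12.5000] v=[-2.5000 -3.0000 -1.0000 2.0000]
Step 3: x=[1.7500 3.1250 8.7500 12.2500] v=[-1.0000 -5.7500 3.5000 -0.5000]
Step 4: x=[1.0625 2.3750 9.4375 11.7500] v=[-1.3750 -1.5000 1.3750 -1.0000]
Step 5: x=[0.5000 4.5000 7.7500 11.5938] v=[-1.1250 4.2500 -3.3750 -0.3125]
Step 6: x=[1.6875 6.2500 6.3594 11.0157] v=[2.3750 3.5000 -2.7812 -1.1563]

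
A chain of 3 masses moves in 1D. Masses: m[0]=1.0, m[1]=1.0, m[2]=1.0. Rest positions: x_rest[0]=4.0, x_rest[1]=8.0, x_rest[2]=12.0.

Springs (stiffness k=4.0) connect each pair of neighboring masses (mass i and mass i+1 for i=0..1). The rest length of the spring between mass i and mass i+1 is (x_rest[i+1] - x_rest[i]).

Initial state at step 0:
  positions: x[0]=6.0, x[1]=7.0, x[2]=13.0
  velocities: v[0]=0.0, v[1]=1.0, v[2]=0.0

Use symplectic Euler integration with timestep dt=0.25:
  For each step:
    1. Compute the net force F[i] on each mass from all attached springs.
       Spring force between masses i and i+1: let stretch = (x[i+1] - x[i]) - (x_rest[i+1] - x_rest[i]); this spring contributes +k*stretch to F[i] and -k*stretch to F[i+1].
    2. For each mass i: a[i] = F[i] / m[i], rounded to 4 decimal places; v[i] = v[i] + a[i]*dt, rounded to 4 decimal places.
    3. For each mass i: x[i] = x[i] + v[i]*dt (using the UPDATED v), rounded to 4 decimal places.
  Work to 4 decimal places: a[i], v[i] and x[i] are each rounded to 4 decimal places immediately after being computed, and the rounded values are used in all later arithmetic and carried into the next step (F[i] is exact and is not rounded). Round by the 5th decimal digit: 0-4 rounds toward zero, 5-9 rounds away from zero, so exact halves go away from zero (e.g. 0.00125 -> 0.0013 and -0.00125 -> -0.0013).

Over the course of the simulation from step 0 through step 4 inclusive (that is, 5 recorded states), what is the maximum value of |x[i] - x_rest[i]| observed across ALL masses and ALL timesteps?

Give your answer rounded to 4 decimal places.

Answer: 2.8594

Derivation:
Step 0: x=[6.0000 7.0000 13.0000] v=[0.0000 1.0000 0.0000]
Step 1: x=[5.2500 8.5000 12.5000] v=[-3.0000 6.0000 -2.0000]
Step 2: x=[4.3125 10.1875 12.0000] v=[-3.7500 6.7500 -2.0000]
Step 3: x=[3.8438 10.8594 12.0469] v=[-1.8750 2.6875 0.1875]
Step 4: x=[4.1290 10.0743 12.7969] v=[1.1406 -3.1406 3.0000]
Max displacement = 2.8594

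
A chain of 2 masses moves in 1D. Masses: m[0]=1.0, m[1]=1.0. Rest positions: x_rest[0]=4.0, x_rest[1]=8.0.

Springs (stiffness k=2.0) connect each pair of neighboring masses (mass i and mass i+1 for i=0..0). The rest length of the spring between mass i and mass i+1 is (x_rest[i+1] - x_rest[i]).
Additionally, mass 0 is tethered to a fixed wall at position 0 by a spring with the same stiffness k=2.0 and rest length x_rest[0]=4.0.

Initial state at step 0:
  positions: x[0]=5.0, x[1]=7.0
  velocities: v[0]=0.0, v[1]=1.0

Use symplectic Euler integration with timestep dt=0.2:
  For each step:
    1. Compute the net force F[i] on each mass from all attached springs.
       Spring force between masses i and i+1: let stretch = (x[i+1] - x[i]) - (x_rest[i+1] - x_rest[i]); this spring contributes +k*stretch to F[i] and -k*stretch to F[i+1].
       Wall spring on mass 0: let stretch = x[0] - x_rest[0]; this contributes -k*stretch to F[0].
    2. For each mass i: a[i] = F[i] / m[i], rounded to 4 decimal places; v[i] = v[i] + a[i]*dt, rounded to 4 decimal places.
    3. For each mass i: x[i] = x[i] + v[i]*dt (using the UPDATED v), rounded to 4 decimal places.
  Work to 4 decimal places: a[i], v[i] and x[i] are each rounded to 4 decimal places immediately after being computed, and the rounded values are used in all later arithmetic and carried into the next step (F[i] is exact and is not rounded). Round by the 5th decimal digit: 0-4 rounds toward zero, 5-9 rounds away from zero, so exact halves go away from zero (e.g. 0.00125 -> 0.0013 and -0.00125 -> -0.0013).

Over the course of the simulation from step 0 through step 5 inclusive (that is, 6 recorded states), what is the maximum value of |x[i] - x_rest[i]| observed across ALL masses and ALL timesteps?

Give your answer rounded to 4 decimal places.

Step 0: x=[5.0000 7.0000] v=[0.0000 1.0000]
Step 1: x=[4.7600 7.3600] v=[-1.2000 1.8000]
Step 2: x=[4.3472 7.8320] v=[-2.0640 2.3600]
Step 3: x=[3.8654 8.3452] v=[-2.4090 2.5661]
Step 4: x=[3.4328 8.8200] v=[-2.1632 2.3742]
Step 5: x=[3.1565 9.1839] v=[-1.3814 1.8193]
Max displacement = 1.1839

Answer: 1.1839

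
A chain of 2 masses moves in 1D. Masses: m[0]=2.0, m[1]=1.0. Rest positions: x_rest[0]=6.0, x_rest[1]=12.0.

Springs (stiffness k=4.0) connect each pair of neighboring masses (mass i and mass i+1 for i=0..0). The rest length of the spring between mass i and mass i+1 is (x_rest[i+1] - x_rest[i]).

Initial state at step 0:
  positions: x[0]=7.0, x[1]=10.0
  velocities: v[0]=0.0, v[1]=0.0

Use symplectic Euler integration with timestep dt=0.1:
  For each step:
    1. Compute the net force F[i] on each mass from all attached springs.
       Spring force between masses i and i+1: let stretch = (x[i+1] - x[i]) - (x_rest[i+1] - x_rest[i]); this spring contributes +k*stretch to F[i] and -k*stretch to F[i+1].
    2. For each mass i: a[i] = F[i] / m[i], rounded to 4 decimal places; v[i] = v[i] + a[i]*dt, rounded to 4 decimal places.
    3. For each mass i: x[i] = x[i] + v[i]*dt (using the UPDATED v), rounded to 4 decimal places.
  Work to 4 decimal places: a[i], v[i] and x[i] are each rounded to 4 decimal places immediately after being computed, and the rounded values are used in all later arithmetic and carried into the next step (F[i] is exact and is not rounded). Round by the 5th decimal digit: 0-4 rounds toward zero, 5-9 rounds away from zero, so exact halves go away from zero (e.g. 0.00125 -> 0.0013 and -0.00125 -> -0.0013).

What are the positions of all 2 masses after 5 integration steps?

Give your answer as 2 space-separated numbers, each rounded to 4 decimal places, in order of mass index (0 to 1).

Step 0: x=[7.0000 10.0000] v=[0.0000 0.0000]
Step 1: x=[6.9400 10.1200] v=[-0.6000 1.2000]
Step 2: x=[6.8236 10.3528] v=[-1.1640 2.3280]
Step 3: x=[6.6578 10.6844] v=[-1.6582 3.3163]
Step 4: x=[6.4525 11.0950] v=[-2.0529 4.1057]
Step 5: x=[6.2201 11.5599] v=[-2.3244 4.6487]

Answer: 6.2201 11.5599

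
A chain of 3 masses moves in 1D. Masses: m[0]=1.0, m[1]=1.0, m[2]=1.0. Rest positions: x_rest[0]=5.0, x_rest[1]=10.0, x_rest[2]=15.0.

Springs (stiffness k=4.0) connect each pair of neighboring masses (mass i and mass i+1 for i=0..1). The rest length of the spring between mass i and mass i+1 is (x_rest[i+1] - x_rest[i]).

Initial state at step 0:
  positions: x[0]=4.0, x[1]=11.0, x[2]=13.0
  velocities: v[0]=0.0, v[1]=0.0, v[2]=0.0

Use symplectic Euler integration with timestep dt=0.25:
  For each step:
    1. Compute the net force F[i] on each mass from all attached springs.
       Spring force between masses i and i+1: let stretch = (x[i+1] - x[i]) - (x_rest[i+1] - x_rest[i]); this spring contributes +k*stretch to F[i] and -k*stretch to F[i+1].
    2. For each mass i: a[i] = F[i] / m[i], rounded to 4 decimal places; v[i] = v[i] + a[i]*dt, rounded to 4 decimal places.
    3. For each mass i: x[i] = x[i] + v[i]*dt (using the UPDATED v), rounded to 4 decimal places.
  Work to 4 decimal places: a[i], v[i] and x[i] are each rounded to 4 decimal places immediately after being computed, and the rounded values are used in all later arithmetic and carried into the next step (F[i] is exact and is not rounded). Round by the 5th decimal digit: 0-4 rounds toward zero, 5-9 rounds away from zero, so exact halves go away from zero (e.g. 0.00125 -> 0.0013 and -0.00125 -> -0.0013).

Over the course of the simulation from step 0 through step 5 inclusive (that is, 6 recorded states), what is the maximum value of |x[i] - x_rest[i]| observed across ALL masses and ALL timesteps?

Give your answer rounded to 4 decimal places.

Answer: 2.5156

Derivation:
Step 0: x=[4.0000 11.0000 13.0000] v=[0.0000 0.0000 0.0000]
Step 1: x=[4.5000 9.7500 13.7500] v=[2.0000 -5.0000 3.0000]
Step 2: x=[5.0625 8.1875 14.7500] v=[2.2500 -6.2500 4.0000]
Step 3: x=[5.1563 7.4844 15.3594] v=[0.3750 -2.8125 2.4375]
Step 4: x=[4.5821 8.1680 15.2500] v=[-2.2969 2.7344 -0.4375]
Step 5: x=[3.6544 9.7256 14.6201] v=[-3.7110 6.2305 -2.5195]
Max displacement = 2.5156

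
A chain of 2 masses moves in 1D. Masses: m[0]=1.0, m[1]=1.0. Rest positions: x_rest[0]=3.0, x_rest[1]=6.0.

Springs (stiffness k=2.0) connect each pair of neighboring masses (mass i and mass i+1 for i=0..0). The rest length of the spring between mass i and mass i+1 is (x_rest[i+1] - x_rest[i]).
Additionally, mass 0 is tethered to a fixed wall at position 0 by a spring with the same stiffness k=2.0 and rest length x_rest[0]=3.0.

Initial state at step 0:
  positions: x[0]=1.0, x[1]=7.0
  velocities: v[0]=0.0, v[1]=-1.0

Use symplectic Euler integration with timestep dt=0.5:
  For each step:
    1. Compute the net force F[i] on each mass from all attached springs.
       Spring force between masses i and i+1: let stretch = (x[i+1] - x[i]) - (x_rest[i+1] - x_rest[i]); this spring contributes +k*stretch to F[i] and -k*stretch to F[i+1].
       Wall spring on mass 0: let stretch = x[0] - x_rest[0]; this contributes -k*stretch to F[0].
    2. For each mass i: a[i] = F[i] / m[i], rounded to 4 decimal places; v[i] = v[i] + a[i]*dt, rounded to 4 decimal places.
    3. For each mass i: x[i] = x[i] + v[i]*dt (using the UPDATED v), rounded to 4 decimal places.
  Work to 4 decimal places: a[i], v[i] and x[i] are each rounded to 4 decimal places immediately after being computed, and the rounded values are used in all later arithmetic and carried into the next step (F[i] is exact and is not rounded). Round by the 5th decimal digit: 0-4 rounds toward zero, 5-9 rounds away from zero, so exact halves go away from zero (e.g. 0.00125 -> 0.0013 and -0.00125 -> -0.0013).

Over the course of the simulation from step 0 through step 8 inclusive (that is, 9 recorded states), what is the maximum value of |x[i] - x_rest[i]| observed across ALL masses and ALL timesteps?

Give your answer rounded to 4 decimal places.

Answer: 2.5000

Derivation:
Step 0: x=[1.0000 7.0000] v=[0.0000 -1.0000]
Step 1: x=[3.5000 5.0000] v=[5.0000 -4.0000]
Step 2: x=[5.0000 3.7500] v=[3.0000 -2.5000]
Step 3: x=[3.3750 4.6250] v=[-3.2500 1.7500]
Step 4: x=[0.6875 6.3750] v=[-5.3750 3.5000]
Step 5: x=[0.5000 6.7813] v=[-0.3750 0.8125]
Step 6: x=[3.2032 5.5469] v=[5.4063 -2.4688]
Step 7: x=[5.4766 4.6407] v=[4.5468 -1.8125]
Step 8: x=[4.5938 5.6524] v=[-1.7657 2.0234]
Max displacement = 2.5000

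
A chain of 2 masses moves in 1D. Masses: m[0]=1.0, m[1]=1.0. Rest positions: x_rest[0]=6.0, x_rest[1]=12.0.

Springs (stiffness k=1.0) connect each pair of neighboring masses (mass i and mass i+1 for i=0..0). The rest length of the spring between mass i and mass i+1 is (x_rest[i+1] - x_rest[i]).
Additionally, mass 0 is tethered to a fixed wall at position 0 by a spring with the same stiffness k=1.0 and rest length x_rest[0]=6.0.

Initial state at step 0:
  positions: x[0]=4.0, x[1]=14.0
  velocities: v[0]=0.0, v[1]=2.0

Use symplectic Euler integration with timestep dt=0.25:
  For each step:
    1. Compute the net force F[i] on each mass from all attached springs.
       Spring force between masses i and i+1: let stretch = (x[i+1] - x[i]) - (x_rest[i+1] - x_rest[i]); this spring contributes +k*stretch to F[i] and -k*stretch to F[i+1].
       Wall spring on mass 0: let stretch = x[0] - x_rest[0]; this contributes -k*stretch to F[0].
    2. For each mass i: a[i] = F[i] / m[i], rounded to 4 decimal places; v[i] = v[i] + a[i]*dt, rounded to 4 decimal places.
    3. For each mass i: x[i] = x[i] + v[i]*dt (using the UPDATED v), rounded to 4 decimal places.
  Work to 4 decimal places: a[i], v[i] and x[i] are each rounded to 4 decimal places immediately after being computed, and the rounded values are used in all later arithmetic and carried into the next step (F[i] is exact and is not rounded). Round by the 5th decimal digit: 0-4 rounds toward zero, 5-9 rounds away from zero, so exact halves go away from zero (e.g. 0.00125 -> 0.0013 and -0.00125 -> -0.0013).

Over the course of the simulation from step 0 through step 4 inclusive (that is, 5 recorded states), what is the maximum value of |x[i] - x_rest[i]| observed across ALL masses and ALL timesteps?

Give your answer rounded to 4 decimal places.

Step 0: x=[4.0000 14.0000] v=[0.0000 2.0000]
Step 1: x=[4.3750 14.2500] v=[1.5000 1.0000]
Step 2: x=[5.0938 14.2578] v=[2.8750 0.0313]
Step 3: x=[6.0670 14.0679] v=[3.8926 -0.7597]
Step 4: x=[7.1610 13.7529] v=[4.3761 -1.2599]
Max displacement = 2.2578

Answer: 2.2578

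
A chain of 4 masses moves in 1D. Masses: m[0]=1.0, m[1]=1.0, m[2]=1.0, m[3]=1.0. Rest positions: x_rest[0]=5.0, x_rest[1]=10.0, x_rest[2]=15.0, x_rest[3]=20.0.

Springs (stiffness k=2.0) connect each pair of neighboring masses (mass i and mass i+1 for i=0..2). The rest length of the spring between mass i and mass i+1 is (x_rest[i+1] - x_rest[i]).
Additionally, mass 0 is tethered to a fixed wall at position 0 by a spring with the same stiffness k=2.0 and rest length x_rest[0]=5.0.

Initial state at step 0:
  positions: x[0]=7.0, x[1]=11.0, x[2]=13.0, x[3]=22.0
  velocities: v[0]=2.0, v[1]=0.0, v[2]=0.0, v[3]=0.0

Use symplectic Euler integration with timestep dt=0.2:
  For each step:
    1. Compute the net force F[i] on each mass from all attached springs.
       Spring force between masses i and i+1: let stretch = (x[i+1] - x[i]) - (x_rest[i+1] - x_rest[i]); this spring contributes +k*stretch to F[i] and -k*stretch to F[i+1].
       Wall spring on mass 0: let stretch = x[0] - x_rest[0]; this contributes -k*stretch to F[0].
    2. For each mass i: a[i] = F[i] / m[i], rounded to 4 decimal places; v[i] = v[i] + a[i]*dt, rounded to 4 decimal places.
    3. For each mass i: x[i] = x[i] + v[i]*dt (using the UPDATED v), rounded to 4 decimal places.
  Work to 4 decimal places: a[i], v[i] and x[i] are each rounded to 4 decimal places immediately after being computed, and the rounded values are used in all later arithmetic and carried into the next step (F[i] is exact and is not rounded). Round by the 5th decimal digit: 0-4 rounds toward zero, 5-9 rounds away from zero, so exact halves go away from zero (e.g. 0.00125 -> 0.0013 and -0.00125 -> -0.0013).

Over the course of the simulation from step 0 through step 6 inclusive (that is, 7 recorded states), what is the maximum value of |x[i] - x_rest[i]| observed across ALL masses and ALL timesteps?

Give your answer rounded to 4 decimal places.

Answer: 3.1275

Derivation:
Step 0: x=[7.0000 11.0000 13.0000 22.0000] v=[2.0000 0.0000 0.0000 0.0000]
Step 1: x=[7.1600 10.8400 13.5600 21.6800] v=[0.8000 -0.8000 2.8000 -1.6000]
Step 2: x=[7.0416 10.6032 14.5520 21.1104] v=[-0.5920 -1.1840 4.9600 -2.8480]
Step 3: x=[6.6448 10.3974 15.7528 20.4161] v=[-1.9840 -1.0291 6.0038 -3.4714]
Step 4: x=[6.0166 10.3198 16.8982 19.7488] v=[-3.1409 -0.3880 5.7270 -3.3367]
Step 5: x=[5.2513 10.4242 17.7454 19.2534] v=[-3.8263 0.5221 4.2359 -2.4769]
Step 6: x=[4.4798 10.7005 18.1275 19.0374] v=[-3.8577 1.3814 1.9106 -1.0801]
Max displacement = 3.1275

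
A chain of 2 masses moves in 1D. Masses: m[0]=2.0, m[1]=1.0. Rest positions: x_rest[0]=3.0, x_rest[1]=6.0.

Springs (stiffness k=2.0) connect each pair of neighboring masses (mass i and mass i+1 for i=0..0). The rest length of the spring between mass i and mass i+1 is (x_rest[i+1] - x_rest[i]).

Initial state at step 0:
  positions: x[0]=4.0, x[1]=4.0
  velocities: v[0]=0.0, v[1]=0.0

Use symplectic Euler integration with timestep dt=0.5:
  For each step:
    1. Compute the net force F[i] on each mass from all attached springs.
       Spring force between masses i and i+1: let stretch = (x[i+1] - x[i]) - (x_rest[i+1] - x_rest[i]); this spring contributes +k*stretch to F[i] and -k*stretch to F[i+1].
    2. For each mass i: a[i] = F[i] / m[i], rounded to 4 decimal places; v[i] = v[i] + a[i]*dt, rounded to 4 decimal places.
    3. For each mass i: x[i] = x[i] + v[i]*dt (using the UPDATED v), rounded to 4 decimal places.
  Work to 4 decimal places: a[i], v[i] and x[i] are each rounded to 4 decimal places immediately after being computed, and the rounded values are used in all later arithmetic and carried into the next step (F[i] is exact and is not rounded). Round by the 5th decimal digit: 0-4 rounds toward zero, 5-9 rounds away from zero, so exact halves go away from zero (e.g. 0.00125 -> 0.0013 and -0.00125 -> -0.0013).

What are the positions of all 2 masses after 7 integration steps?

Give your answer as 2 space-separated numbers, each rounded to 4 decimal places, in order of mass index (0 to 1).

Answer: 4.0066 3.9872

Derivation:
Step 0: x=[4.0000 4.0000] v=[0.0000 0.0000]
Step 1: x=[3.2500 5.5000] v=[-1.5000 3.0000]
Step 2: x=[2.3125 7.3750] v=[-1.8750 3.7500]
Step 3: x=[1.8906 8.2188] v=[-0.8438 1.6875]
Step 4: x=[2.3008 7.3985] v=[0.8203 -1.6407]
Step 5: x=[3.2354 5.5293] v=[1.8692 -3.7384]
Step 6: x=[3.9935 4.0132] v=[1.5162 -3.0323]
Step 7: x=[4.0066 3.9872] v=[0.0261 -0.0520]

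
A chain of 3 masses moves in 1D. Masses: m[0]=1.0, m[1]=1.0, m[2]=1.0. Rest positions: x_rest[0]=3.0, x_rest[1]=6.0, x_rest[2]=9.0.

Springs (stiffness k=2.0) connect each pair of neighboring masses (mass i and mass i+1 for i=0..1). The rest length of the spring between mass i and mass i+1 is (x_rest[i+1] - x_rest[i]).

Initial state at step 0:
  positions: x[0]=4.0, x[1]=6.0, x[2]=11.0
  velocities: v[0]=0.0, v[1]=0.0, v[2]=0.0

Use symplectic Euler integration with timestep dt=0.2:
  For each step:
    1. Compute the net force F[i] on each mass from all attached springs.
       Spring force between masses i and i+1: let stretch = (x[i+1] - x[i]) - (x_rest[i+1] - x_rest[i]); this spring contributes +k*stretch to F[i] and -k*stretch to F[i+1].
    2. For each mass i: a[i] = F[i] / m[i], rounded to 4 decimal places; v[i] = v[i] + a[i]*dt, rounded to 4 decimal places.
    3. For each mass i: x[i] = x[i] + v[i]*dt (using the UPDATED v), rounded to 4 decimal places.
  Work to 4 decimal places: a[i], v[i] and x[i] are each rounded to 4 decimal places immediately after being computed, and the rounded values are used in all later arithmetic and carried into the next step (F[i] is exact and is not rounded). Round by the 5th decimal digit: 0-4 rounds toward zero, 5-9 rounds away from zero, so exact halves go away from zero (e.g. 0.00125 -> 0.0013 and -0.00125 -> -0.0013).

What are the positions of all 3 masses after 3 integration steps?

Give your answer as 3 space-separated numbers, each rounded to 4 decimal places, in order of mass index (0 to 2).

Answer: 3.6413 7.1658 10.1928

Derivation:
Step 0: x=[4.0000 6.0000 11.0000] v=[0.0000 0.0000 0.0000]
Step 1: x=[3.9200 6.2400 10.8400] v=[-0.4000 1.2000 -0.8000]
Step 2: x=[3.7856 6.6624 10.5520] v=[-0.6720 2.1120 -1.4400]
Step 3: x=[3.6413 7.1658 10.1928] v=[-0.7213 2.5171 -1.7958]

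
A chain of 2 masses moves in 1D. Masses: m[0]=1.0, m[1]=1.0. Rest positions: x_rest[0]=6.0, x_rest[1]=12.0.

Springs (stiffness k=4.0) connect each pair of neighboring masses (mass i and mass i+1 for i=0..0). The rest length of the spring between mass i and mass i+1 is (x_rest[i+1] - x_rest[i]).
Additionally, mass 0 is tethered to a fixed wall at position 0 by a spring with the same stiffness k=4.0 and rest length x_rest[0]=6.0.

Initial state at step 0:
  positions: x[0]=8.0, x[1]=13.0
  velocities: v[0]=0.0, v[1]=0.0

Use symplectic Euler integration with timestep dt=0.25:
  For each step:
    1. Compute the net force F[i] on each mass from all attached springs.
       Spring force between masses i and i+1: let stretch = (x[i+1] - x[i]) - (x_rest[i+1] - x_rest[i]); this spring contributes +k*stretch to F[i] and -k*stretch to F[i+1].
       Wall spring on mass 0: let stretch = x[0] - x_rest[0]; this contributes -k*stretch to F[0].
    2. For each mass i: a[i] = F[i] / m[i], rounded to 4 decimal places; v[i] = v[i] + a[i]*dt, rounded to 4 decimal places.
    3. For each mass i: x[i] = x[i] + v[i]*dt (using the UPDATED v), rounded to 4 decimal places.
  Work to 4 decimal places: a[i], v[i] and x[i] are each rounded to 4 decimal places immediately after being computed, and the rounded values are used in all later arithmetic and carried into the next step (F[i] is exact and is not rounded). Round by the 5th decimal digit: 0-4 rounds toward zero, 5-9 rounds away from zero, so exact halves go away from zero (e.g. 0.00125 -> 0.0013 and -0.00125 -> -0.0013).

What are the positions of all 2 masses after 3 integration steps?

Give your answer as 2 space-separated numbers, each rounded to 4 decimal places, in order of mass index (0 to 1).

Step 0: x=[8.0000 13.0000] v=[0.0000 0.0000]
Step 1: x=[7.2500 13.2500] v=[-3.0000 1.0000]
Step 2: x=[6.1875 13.5000] v=[-4.2500 1.0000]
Step 3: x=[5.4063 13.4219] v=[-3.1250 -0.3125]

Answer: 5.4063 13.4219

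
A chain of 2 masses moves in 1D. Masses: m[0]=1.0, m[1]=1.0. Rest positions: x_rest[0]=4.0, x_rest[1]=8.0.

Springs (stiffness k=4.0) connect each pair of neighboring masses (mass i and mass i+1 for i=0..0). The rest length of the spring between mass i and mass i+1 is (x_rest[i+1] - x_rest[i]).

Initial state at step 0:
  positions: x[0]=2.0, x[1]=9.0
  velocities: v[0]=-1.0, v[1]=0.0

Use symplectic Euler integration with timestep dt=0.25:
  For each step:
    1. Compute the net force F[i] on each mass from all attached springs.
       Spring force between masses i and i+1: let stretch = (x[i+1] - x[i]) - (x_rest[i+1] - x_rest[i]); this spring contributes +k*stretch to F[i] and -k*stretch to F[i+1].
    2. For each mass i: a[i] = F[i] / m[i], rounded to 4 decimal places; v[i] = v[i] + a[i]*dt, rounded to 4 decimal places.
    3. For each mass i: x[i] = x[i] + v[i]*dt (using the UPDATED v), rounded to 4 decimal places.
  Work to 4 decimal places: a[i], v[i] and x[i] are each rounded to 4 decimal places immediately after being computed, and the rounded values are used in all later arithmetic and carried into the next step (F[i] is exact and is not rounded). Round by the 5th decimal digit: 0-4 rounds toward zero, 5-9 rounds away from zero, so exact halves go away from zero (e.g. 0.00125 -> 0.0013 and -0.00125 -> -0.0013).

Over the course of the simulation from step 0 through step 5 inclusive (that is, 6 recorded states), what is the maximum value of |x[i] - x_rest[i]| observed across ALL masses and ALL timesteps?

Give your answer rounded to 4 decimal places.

Answer: 2.5468

Derivation:
Step 0: x=[2.0000 9.0000] v=[-1.0000 0.0000]
Step 1: x=[2.5000 8.2500] v=[2.0000 -3.0000]
Step 2: x=[3.4375 7.0625] v=[3.7500 -4.7500]
Step 3: x=[4.2813 5.9688] v=[3.3750 -4.3750]
Step 4: x=[4.5469 5.4532] v=[1.0625 -2.0625]
Step 5: x=[4.0391 5.7110] v=[-2.0312 1.0312]
Max displacement = 2.5468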